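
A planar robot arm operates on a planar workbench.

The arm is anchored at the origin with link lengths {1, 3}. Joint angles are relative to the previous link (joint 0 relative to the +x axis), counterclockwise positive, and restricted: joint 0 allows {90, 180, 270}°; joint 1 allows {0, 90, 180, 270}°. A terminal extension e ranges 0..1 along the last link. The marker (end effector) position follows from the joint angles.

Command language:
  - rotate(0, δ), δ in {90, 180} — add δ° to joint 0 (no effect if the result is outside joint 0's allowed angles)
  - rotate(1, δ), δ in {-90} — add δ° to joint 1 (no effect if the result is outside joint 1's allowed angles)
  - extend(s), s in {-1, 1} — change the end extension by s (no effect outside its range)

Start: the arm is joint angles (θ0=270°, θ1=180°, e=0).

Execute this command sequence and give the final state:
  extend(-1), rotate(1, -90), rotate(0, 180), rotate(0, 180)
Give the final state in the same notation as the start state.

start: joint angles (θ0=270°, θ1=180°, e=0)
step 1 (extend(-1)): joint angles (θ0=270°, θ1=180°, e=0)
step 2 (rotate(1, -90)): joint angles (θ0=270°, θ1=90°, e=0)
step 3 (rotate(0, 180)): joint angles (θ0=90°, θ1=90°, e=0)
step 4 (rotate(0, 180)): joint angles (θ0=270°, θ1=90°, e=0)

joint angles (θ0=270°, θ1=90°, e=0)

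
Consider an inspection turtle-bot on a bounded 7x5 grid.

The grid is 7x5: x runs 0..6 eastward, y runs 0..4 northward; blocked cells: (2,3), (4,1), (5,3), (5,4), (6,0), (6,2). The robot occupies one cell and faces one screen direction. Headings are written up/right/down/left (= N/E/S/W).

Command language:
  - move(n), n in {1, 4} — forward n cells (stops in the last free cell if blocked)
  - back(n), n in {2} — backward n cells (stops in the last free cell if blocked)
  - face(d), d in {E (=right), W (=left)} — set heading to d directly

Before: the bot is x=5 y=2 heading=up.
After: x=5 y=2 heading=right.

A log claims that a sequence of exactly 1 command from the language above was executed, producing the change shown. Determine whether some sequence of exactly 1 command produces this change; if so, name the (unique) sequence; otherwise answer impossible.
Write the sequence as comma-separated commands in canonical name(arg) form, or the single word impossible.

face(E)

key: (5,2) unchanged — the single command moves nothing
initial: x=5 y=2 heading=up
[1] after face(E): x=5 y=2 heading=right
all 5 alternatives checked — unique.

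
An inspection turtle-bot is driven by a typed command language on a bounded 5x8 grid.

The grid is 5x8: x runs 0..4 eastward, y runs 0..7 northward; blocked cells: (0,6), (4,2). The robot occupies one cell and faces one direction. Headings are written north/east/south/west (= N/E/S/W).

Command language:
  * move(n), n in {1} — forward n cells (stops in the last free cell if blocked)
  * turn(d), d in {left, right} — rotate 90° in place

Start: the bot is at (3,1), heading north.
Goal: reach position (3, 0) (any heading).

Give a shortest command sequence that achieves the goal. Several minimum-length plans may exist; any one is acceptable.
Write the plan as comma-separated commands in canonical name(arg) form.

initial: at (3,1), heading north
[1] after turn(right): at (3,1), heading east
[2] after turn(right): at (3,1), heading south
[3] after move(1): at (3,0), heading south
minimal: 3 command(s), checked below 3.

turn(right), turn(right), move(1)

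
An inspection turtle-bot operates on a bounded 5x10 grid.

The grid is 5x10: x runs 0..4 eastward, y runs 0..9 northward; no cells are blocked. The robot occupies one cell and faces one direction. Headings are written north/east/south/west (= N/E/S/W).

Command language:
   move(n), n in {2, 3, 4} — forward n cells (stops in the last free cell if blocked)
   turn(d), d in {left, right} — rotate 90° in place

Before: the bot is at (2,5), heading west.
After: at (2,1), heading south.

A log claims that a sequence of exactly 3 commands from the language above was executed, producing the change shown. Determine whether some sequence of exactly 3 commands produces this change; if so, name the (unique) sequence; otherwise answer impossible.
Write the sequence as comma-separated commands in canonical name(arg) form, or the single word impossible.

turn(left), move(2), move(2)

key: order matters: swapping turn(left) and move(2) lands elsewhere
begin: at (2,5), heading west
step 1 (turn(left)): at (2,5), heading south
step 2 (move(2)): at (2,3), heading south
step 3 (move(2)): at (2,1), heading south
no rival 3-sequence matches.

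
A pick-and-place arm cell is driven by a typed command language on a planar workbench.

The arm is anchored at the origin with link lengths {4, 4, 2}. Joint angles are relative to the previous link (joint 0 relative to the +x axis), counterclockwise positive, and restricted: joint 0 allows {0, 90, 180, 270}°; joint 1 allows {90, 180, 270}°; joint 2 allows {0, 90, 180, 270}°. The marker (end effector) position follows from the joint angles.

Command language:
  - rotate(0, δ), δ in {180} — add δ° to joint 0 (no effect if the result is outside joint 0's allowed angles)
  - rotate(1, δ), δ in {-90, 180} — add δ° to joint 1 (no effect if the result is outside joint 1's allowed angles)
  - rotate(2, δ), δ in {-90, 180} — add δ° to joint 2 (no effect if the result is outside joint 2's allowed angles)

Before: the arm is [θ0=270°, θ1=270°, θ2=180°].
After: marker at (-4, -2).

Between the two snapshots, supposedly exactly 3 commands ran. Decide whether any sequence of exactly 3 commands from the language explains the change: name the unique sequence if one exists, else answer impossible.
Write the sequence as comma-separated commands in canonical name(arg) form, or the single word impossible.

rotate(2, -90), rotate(2, -90), rotate(2, -90)

begin: [θ0=270°, θ1=270°, θ2=180°]
1. rotate(2, -90) → [θ0=270°, θ1=270°, θ2=90°]
2. rotate(2, -90) → [θ0=270°, θ1=270°, θ2=0°]
3. rotate(2, -90) → [θ0=270°, θ1=270°, θ2=270°]
uniquely the one of 125 3-step routes that fits.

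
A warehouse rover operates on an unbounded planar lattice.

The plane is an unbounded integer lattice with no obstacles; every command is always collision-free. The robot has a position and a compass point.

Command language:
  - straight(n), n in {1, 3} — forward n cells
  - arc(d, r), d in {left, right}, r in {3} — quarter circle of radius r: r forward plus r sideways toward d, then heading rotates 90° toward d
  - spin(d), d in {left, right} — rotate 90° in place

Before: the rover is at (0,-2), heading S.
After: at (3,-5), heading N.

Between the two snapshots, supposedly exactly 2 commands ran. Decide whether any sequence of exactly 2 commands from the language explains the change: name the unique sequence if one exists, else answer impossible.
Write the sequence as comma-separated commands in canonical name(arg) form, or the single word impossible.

key: running spin(left) before arc(left, 3) would end elsewhere — order is forced
begin: at (0,-2), heading S
t=1 arc(left, 3) ⇒ at (3,-5), heading E
t=2 spin(left) ⇒ at (3,-5), heading N
no rival 2-sequence matches.

arc(left, 3), spin(left)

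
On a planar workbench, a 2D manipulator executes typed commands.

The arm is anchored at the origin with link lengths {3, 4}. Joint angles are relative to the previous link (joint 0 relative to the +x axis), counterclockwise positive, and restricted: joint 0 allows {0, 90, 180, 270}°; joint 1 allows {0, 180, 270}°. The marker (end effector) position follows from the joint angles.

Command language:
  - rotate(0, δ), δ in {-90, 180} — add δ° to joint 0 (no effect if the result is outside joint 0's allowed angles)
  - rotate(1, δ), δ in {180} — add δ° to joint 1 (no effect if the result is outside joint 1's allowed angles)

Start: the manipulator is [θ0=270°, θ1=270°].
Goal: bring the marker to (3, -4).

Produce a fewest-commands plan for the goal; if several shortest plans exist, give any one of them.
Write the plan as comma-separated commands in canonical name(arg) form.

t0: [θ0=270°, θ1=270°]
[1] after rotate(0, 180): [θ0=90°, θ1=270°]
[2] after rotate(0, -90): [θ0=0°, θ1=270°]
nothing shorter than 2 reaches the goal.

rotate(0, 180), rotate(0, -90)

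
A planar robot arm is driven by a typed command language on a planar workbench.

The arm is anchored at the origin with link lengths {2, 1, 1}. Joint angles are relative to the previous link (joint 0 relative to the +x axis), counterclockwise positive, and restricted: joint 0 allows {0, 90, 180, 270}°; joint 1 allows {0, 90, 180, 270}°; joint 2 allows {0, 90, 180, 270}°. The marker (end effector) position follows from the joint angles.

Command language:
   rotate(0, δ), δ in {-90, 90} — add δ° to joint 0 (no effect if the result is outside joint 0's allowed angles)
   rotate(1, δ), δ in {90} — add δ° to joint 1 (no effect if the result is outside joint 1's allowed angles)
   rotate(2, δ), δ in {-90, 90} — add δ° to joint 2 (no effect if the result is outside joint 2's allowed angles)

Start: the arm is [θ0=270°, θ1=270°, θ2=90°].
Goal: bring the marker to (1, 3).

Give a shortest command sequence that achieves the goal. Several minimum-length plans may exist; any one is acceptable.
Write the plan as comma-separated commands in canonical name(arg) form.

start: [θ0=270°, θ1=270°, θ2=90°]
step 1 (rotate(0, -90)): [θ0=180°, θ1=270°, θ2=90°]
step 2 (rotate(0, -90)): [θ0=90°, θ1=270°, θ2=90°]
shorter routes all fall short; 2 is best.

rotate(0, -90), rotate(0, -90)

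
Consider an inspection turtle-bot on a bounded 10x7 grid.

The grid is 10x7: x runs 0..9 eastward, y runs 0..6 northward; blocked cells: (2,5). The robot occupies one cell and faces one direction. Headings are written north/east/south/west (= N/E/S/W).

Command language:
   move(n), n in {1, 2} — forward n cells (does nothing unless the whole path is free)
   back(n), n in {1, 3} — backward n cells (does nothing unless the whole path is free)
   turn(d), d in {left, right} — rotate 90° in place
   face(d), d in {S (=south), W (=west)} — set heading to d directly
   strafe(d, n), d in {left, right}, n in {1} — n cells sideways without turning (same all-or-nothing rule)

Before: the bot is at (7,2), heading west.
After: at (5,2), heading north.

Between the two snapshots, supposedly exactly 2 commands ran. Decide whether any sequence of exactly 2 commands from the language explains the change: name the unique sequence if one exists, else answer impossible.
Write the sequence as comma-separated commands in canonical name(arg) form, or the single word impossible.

move(2), turn(right)

key: order matters: swapping move(2) and turn(right) lands elsewhere
from: at (7,2), heading west
step 1 (move(2)): at (5,2), heading west
step 2 (turn(right)): at (5,2), heading north
no rival 2-sequence matches.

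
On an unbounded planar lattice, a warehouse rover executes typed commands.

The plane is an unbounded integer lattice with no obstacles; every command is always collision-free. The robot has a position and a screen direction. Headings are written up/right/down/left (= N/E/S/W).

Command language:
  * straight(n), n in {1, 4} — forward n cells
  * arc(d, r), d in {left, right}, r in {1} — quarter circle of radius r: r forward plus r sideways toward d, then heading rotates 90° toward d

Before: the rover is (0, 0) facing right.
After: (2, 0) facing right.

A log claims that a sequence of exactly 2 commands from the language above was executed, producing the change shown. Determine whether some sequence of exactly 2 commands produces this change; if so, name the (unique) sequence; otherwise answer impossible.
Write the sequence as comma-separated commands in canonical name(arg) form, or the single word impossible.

straight(1), straight(1)

key: heading stays E — no command in the sequence turns
start: (0, 0) facing right
t=1 straight(1) ⇒ (1, 0) facing right
t=2 straight(1) ⇒ (2, 0) facing right
all 16 alternatives checked — unique.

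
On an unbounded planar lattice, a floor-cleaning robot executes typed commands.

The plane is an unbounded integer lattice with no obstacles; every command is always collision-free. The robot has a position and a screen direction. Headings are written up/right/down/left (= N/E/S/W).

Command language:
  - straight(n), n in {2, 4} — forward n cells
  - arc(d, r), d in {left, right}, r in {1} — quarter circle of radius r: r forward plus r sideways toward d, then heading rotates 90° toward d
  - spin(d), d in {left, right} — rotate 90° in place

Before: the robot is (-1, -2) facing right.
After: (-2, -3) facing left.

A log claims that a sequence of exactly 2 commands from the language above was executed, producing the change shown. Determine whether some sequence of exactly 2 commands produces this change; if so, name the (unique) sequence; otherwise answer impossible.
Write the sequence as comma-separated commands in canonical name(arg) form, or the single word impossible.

spin(right), arc(right, 1)

key: running arc(right, 1) before spin(right) would end elsewhere — order is forced
initial: (-1, -2) facing right
1. spin(right) → (-1, -2) facing down
2. arc(right, 1) → (-2, -3) facing left
uniquely the one of 36 2-step routes that fits.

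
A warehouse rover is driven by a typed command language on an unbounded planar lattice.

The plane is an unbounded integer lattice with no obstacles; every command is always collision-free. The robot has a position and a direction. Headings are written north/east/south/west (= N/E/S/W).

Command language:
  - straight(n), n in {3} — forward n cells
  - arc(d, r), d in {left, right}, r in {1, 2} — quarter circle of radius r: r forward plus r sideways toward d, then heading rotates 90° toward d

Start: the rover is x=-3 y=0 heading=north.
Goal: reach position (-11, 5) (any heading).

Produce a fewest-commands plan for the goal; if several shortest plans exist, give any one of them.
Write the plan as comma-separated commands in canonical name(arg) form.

t0: x=-3 y=0 heading=north
step 1 (arc(left, 2)): x=-5 y=2 heading=west
step 2 (straight(3)): x=-8 y=2 heading=west
step 3 (arc(right, 2)): x=-10 y=4 heading=north
step 4 (arc(left, 1)): x=-11 y=5 heading=west
no 3-step plan works, so 4 is optimal.

arc(left, 2), straight(3), arc(right, 2), arc(left, 1)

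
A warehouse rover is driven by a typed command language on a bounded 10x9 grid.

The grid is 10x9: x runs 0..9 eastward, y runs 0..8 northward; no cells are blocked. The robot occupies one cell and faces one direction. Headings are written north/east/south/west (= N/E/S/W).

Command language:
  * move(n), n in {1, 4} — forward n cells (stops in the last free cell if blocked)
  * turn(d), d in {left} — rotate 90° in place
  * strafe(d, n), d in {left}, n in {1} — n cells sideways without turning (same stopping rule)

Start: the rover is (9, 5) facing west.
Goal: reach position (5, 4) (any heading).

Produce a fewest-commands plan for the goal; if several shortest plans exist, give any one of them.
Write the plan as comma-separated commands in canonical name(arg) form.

initial: (9, 5) facing west
[1] after strafe(left, 1): (9, 4) facing west
[2] after move(4): (5, 4) facing west
minimal: 2 command(s), checked below 2.

strafe(left, 1), move(4)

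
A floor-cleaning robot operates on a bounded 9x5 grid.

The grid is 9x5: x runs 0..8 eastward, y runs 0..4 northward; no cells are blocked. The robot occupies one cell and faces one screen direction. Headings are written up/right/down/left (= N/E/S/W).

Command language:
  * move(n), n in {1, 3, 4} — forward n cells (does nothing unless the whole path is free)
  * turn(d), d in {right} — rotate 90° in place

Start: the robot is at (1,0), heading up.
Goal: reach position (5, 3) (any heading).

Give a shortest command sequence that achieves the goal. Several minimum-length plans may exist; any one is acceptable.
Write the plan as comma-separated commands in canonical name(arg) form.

move(3), turn(right), move(4)

start: at (1,0), heading up
[1] after move(3): at (1,3), heading up
[2] after turn(right): at (1,3), heading right
[3] after move(4): at (5,3), heading right
nothing shorter than 3 reaches the goal.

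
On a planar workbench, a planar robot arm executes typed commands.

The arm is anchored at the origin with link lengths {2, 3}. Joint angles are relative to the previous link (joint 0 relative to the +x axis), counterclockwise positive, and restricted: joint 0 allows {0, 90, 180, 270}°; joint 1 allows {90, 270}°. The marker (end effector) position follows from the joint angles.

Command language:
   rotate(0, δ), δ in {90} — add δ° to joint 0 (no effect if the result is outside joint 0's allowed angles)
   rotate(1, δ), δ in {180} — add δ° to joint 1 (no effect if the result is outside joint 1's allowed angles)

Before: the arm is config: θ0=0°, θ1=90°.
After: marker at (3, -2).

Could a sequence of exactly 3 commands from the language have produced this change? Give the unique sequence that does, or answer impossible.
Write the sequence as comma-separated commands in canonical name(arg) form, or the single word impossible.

rotate(0, 90), rotate(0, 90), rotate(0, 90)

t0: config: θ0=0°, θ1=90°
[1] after rotate(0, 90): config: θ0=90°, θ1=90°
[2] after rotate(0, 90): config: θ0=180°, θ1=90°
[3] after rotate(0, 90): config: θ0=270°, θ1=90°
no rival 3-sequence matches.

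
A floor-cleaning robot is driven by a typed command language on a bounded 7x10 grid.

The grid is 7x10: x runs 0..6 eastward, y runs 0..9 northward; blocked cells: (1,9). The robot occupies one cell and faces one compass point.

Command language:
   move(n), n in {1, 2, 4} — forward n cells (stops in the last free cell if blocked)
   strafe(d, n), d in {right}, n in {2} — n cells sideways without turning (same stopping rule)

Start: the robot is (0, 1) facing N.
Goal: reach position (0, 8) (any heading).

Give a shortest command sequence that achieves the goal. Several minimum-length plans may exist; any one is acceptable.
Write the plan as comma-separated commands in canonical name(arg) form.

start: (0, 1) facing N
step 1 (move(1)): (0, 2) facing N
step 2 (move(4)): (0, 6) facing N
step 3 (move(2)): (0, 8) facing N
nothing shorter than 3 reaches the goal.

move(1), move(4), move(2)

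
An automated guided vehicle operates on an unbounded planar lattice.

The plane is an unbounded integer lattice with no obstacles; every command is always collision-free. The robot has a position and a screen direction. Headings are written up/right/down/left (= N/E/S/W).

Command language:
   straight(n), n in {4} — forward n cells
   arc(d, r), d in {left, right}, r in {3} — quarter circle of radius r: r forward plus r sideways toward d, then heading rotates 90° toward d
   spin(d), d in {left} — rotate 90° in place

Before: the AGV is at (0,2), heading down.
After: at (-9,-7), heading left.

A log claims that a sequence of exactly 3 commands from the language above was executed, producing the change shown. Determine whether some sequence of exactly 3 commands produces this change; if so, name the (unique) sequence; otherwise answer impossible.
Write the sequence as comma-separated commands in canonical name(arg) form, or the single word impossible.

arc(right, 3), arc(left, 3), arc(right, 3)

key: position moved to (-9,-7) AND the heading swung to W — translation plus rotation needed
from: at (0,2), heading down
t=1 arc(right, 3) ⇒ at (-3,-1), heading left
t=2 arc(left, 3) ⇒ at (-6,-4), heading down
t=3 arc(right, 3) ⇒ at (-9,-7), heading left
uniquely the one of 64 3-step routes that fits.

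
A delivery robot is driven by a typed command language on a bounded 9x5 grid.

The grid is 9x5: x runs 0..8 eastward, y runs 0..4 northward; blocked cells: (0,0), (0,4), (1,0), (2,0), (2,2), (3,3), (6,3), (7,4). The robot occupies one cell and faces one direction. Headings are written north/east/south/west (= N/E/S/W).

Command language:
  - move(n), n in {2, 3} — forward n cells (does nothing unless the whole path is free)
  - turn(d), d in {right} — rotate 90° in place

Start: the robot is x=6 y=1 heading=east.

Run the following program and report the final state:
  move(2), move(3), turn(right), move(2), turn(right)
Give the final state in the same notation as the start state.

initial: x=6 y=1 heading=east
[1] after move(2): x=8 y=1 heading=east
[2] after move(3): x=8 y=1 heading=east
[3] after turn(right): x=8 y=1 heading=south
[4] after move(2): x=8 y=1 heading=south
[5] after turn(right): x=8 y=1 heading=west

x=8 y=1 heading=west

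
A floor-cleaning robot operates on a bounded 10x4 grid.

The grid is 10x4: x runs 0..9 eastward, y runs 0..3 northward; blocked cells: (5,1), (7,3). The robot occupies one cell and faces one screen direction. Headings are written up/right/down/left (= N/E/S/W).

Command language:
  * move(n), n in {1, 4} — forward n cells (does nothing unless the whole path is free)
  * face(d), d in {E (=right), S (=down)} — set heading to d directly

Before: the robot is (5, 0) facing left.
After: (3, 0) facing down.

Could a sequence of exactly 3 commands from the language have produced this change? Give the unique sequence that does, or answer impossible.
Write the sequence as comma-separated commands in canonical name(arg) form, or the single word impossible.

move(1), move(1), face(S)

key: position moved to (3,0) AND the heading swung to S — translation plus rotation needed
initial: (5, 0) facing left
[1] after move(1): (4, 0) facing left
[2] after move(1): (3, 0) facing left
[3] after face(S): (3, 0) facing down
no other 3-command option fits: unique.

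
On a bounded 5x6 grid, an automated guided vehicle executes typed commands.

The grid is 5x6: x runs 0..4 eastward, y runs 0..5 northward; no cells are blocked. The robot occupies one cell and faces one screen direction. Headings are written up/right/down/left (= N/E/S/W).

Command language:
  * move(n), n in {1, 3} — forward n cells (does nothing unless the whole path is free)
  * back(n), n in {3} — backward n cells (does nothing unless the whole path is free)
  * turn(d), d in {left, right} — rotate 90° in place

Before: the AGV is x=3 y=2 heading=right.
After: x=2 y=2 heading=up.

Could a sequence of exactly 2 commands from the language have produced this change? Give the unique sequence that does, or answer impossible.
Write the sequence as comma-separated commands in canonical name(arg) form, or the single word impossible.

all 25 sequences checked — none match.

impossible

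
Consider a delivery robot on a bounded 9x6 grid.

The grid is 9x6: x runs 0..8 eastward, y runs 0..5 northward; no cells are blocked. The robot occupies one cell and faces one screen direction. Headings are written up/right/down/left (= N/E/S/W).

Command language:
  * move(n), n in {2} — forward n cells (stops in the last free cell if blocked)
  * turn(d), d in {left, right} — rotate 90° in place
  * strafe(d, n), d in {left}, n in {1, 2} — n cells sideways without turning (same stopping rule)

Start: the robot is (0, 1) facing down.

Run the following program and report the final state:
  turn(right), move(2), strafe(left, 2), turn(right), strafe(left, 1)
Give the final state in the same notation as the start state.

begin: (0, 1) facing down
t=1 turn(right) ⇒ (0, 1) facing left
t=2 move(2) ⇒ (0, 1) facing left
t=3 strafe(left, 2) ⇒ (0, 0) facing left
t=4 turn(right) ⇒ (0, 0) facing up
t=5 strafe(left, 1) ⇒ (0, 0) facing up

(0, 0) facing up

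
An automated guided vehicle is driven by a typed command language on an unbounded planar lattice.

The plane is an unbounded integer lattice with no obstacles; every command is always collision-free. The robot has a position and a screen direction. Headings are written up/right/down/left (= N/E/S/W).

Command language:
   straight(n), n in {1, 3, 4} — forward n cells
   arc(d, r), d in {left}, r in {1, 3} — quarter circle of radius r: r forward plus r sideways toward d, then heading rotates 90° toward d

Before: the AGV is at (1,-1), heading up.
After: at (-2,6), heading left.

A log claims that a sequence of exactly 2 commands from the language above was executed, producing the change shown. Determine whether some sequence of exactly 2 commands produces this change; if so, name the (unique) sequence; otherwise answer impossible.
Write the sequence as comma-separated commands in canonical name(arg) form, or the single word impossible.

key: cell and facing (now W) both changed — the 2 commands mix motion and turning
start: at (1,-1), heading up
step 1 (straight(4)): at (1,3), heading up
step 2 (arc(left, 3)): at (-2,6), heading left
all 25 alternatives checked — unique.

straight(4), arc(left, 3)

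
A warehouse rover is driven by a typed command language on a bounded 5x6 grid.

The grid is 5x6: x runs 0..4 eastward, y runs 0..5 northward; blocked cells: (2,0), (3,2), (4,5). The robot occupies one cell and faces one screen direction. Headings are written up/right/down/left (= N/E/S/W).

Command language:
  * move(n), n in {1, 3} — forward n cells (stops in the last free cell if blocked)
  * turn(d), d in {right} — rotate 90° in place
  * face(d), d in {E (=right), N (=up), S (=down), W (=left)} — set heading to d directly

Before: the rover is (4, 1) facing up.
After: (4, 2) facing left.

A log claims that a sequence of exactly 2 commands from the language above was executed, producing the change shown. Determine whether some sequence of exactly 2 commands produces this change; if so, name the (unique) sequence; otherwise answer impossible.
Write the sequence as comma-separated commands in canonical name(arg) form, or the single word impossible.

move(1), face(W)

key: position moved to (4,2) AND the heading swung to W — translation plus rotation needed
begin: (4, 1) facing up
1. move(1) → (4, 2) facing up
2. face(W) → (4, 2) facing left
no other 2-command option fits: unique.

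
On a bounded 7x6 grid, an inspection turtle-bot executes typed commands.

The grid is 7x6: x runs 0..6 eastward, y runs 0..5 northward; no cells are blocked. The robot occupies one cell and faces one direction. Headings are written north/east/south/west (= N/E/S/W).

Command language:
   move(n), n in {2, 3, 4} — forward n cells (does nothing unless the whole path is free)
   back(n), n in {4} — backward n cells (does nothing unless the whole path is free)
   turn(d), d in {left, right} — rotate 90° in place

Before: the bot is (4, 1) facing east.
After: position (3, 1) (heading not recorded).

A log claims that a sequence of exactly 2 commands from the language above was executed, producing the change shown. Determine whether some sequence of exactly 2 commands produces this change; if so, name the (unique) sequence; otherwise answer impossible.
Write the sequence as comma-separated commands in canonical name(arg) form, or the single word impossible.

key: order matters: swapping back(4) and move(3) lands elsewhere
start: (4, 1) facing east
t=1 back(4) ⇒ (0, 1) facing east
t=2 move(3) ⇒ (3, 1) facing east
all 36 alternatives checked — unique.

back(4), move(3)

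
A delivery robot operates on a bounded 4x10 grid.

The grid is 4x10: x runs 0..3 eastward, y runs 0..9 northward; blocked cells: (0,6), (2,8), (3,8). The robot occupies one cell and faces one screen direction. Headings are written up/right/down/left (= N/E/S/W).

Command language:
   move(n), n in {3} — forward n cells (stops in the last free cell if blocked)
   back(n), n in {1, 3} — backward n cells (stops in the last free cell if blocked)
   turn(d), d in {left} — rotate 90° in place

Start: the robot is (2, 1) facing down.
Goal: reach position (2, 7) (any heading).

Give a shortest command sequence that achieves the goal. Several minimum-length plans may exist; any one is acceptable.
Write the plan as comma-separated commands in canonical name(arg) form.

back(3), back(3)

t0: (2, 1) facing down
1. back(3) → (2, 4) facing down
2. back(3) → (2, 7) facing down
minimal: 2 command(s), checked below 2.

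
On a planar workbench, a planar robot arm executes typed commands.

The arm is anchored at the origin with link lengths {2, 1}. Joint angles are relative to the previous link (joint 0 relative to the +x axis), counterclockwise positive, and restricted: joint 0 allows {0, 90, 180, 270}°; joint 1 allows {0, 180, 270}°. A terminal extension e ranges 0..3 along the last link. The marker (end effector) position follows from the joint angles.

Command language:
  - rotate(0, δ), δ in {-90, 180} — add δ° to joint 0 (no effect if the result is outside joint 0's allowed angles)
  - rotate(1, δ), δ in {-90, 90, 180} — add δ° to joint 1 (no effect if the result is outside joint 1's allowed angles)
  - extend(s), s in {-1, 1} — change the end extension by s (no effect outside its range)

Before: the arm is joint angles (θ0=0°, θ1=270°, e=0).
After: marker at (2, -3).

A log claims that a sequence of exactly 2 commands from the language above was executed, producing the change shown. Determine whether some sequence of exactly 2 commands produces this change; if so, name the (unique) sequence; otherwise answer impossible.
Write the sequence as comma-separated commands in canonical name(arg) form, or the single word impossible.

extend(1), extend(1)

from: joint angles (θ0=0°, θ1=270°, e=0)
step 1 (extend(1)): joint angles (θ0=0°, θ1=270°, e=1)
step 2 (extend(1)): joint angles (θ0=0°, θ1=270°, e=2)
uniquely the one of 49 2-step routes that fits.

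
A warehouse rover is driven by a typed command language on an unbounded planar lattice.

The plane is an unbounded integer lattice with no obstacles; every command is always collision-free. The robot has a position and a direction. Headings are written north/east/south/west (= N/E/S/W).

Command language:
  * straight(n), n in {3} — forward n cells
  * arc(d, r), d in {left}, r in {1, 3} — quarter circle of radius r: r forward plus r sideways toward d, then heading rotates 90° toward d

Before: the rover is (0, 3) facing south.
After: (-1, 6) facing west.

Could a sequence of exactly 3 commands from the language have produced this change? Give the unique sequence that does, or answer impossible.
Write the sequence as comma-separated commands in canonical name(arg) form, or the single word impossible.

arc(left, 1), arc(left, 1), arc(left, 3)

key: running arc(left, 3) before arc(left, 1) would end elsewhere — order is forced
start: (0, 3) facing south
[1] after arc(left, 1): (1, 2) facing east
[2] after arc(left, 1): (2, 3) facing north
[3] after arc(left, 3): (-1, 6) facing west
uniquely the one of 27 3-step routes that fits.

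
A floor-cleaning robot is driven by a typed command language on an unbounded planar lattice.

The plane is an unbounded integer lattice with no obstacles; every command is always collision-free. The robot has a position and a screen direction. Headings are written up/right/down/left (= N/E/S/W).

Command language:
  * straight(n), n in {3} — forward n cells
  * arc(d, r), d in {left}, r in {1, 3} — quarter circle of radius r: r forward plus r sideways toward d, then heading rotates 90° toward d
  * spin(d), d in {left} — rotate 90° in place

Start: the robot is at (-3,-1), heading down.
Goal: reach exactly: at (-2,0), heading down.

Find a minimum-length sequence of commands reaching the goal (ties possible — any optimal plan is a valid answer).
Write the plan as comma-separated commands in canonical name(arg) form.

initial: at (-3,-1), heading down
t=1 spin(left) ⇒ at (-3,-1), heading right
t=2 arc(left, 1) ⇒ at (-2,0), heading up
t=3 spin(left) ⇒ at (-2,0), heading left
t=4 spin(left) ⇒ at (-2,0), heading down
no 3-step plan works, so 4 is optimal.

spin(left), arc(left, 1), spin(left), spin(left)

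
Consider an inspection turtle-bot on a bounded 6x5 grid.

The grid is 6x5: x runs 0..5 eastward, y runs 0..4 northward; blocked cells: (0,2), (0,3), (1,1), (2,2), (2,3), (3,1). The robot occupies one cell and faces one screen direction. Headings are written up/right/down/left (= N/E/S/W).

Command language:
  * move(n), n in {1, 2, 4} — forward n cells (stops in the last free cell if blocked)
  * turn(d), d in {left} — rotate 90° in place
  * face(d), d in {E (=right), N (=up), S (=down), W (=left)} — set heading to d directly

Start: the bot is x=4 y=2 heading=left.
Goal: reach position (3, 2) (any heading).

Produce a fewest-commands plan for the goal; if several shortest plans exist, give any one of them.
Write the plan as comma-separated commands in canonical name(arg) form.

begin: x=4 y=2 heading=left
[1] after move(4): x=3 y=2 heading=left
minimal: 1 command(s), checked below 1.

move(4)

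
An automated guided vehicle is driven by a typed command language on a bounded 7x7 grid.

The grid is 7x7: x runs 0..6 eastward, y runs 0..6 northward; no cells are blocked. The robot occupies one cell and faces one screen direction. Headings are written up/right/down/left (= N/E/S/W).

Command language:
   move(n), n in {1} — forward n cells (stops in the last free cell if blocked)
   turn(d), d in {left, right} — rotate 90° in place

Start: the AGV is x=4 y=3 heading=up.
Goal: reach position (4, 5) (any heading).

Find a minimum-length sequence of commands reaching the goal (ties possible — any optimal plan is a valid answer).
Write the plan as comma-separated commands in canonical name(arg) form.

initial: x=4 y=3 heading=up
t=1 move(1) ⇒ x=4 y=4 heading=up
t=2 move(1) ⇒ x=4 y=5 heading=up
minimal: 2 command(s), checked below 2.

move(1), move(1)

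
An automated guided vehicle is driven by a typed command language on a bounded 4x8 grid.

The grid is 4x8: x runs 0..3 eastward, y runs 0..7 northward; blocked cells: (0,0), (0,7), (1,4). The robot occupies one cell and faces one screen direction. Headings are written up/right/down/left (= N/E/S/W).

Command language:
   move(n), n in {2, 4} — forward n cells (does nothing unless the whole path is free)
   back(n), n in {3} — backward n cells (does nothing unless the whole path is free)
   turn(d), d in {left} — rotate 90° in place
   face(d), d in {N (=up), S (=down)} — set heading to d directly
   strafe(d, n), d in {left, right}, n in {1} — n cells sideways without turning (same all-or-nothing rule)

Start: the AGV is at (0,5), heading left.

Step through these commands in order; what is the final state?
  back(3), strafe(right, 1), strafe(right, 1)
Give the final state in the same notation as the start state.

at (3,7), heading left

begin: at (0,5), heading left
[1] after back(3): at (3,5), heading left
[2] after strafe(right, 1): at (3,6), heading left
[3] after strafe(right, 1): at (3,7), heading left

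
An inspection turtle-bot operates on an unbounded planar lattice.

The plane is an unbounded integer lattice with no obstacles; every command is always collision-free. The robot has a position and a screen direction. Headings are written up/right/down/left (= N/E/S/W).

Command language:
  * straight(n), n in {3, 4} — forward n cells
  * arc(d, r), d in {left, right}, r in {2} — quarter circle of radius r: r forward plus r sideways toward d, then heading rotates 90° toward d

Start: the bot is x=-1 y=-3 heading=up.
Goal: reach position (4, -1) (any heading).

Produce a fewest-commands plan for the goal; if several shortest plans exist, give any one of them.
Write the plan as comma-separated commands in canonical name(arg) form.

begin: x=-1 y=-3 heading=up
step 1 (arc(right, 2)): x=1 y=-1 heading=right
step 2 (straight(3)): x=4 y=-1 heading=right
no 1-step plan works, so 2 is optimal.

arc(right, 2), straight(3)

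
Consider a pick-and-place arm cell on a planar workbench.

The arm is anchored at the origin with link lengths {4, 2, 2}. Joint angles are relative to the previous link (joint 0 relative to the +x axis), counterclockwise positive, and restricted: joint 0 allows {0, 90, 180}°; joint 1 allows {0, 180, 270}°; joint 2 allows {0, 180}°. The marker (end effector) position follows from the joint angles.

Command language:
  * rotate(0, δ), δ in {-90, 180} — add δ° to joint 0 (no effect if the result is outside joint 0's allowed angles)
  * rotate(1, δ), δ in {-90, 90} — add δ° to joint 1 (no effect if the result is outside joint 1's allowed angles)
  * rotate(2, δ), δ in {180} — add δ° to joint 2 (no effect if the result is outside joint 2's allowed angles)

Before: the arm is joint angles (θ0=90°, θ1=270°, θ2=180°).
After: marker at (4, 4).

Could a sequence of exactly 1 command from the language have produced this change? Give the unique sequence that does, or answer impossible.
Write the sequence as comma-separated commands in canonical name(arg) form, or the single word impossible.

rotate(2, 180)

begin: joint angles (θ0=90°, θ1=270°, θ2=180°)
[1] after rotate(2, 180): joint angles (θ0=90°, θ1=270°, θ2=0°)
uniquely the one of 5 1-step routes that fits.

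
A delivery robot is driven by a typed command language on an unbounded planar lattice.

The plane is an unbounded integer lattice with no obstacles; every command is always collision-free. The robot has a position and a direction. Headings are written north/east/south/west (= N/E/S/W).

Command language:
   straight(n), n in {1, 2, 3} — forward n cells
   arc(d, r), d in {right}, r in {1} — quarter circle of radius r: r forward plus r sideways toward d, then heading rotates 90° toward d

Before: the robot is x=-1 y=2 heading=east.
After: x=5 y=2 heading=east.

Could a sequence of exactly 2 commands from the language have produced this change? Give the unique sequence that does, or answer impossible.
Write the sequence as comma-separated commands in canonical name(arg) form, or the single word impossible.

key: still facing E at the end — nothing in the sequence rotates
initial: x=-1 y=2 heading=east
1. straight(3) → x=2 y=2 heading=east
2. straight(3) → x=5 y=2 heading=east
no rival 2-sequence matches.

straight(3), straight(3)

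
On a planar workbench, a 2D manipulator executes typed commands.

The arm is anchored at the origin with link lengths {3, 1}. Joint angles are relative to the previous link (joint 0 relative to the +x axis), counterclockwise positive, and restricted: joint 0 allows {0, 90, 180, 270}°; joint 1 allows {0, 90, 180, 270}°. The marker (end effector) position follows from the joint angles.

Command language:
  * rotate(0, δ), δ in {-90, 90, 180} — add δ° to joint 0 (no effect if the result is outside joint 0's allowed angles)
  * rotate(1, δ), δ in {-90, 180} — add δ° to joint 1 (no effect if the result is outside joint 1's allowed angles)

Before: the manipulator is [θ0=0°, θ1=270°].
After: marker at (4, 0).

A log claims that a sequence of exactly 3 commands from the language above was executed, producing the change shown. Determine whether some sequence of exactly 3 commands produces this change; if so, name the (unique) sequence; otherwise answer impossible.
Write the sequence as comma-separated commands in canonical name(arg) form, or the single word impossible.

rotate(1, -90), rotate(1, -90), rotate(1, -90)

from: [θ0=0°, θ1=270°]
t=1 rotate(1, -90) ⇒ [θ0=0°, θ1=180°]
t=2 rotate(1, -90) ⇒ [θ0=0°, θ1=90°]
t=3 rotate(1, -90) ⇒ [θ0=0°, θ1=0°]
no rival 3-sequence matches.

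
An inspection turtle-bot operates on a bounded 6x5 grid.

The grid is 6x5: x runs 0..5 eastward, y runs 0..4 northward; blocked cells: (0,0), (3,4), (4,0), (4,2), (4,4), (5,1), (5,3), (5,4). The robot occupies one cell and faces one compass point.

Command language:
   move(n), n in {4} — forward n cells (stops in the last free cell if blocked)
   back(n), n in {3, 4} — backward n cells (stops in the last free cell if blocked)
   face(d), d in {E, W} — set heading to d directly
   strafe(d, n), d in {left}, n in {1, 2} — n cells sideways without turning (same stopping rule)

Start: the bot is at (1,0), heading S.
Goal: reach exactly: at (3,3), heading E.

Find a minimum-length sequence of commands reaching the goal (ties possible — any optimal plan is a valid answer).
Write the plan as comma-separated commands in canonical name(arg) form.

from: at (1,0), heading S
[1] after strafe(left, 2): at (3,0), heading S
[2] after back(4): at (3,3), heading S
[3] after face(E): at (3,3), heading E
minimal: 3 command(s), checked below 3.

strafe(left, 2), back(4), face(E)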